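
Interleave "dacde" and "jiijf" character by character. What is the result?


Interleaving "dacde" and "jiijf":
  Position 0: 'd' from first, 'j' from second => "dj"
  Position 1: 'a' from first, 'i' from second => "ai"
  Position 2: 'c' from first, 'i' from second => "ci"
  Position 3: 'd' from first, 'j' from second => "dj"
  Position 4: 'e' from first, 'f' from second => "ef"
Result: djaicidjef

djaicidjef


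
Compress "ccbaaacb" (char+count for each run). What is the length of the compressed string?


Input: ccbaaacb
Runs:
  'c' x 2 => "c2"
  'b' x 1 => "b1"
  'a' x 3 => "a3"
  'c' x 1 => "c1"
  'b' x 1 => "b1"
Compressed: "c2b1a3c1b1"
Compressed length: 10

10


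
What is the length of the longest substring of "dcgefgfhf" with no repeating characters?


Input: "dcgefgfhf"
Sliding window (track last position of each char):
  Position 0 ('d'): window [0,0] length 1 -- new best
  Position 1 ('c'): window [0,1] length 2 -- new best
  Position 2 ('g'): window [0,2] length 3 -- new best
  Position 3 ('e'): window [0,3] length 4 -- new best
  Position 4 ('f'): window [0,4] length 5 -- new best
  Position 5 ('g'): repeat (last at 2), move window start to 3
  Position 5 ('g'): window [3,5] length 3
  Position 6 ('f'): repeat (last at 4), move window start to 5
  Position 6 ('f'): window [5,6] length 2
  Position 7 ('h'): window [5,7] length 3
  Position 8 ('f'): repeat (last at 6), move window start to 7
  Position 8 ('f'): window [7,8] length 2
Longest substring with no repeats: "dcgef" with length 5

5


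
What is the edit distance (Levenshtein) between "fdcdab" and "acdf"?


Computing edit distance: "fdcdab" -> "acdf"
DP table:
           a    c    d    f
      0    1    2    3    4
  f   1    1    2    3    3
  d   2    2    2    2    3
  c   3    3    2    3    3
  d   4    4    3    2    3
  a   5    4    4    3    3
  b   6    5    5    4    4
Edit distance = dp[6][4] = 4

4


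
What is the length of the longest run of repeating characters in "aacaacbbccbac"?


Input: "aacaacbbccbac"
Scanning for longest run:
  Position 1 ('a'): continues run of 'a', length=2
  Position 2 ('c'): new char, reset run to 1
  Position 3 ('a'): new char, reset run to 1
  Position 4 ('a'): continues run of 'a', length=2
  Position 5 ('c'): new char, reset run to 1
  Position 6 ('b'): new char, reset run to 1
  Position 7 ('b'): continues run of 'b', length=2
  Position 8 ('c'): new char, reset run to 1
  Position 9 ('c'): continues run of 'c', length=2
  Position 10 ('b'): new char, reset run to 1
  Position 11 ('a'): new char, reset run to 1
  Position 12 ('c'): new char, reset run to 1
Longest run: 'a' with length 2

2


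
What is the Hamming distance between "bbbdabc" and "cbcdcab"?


Comparing "bbbdabc" and "cbcdcab" position by position:
  Position 0: 'b' vs 'c' => differ
  Position 1: 'b' vs 'b' => same
  Position 2: 'b' vs 'c' => differ
  Position 3: 'd' vs 'd' => same
  Position 4: 'a' vs 'c' => differ
  Position 5: 'b' vs 'a' => differ
  Position 6: 'c' vs 'b' => differ
Total differences (Hamming distance): 5

5


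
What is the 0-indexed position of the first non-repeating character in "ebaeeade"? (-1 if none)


Input: ebaeeade
Character frequencies:
  'a': 2
  'b': 1
  'd': 1
  'e': 4
Scanning left to right for freq == 1:
  Position 0 ('e'): freq=4, skip
  Position 1 ('b'): unique! => answer = 1

1


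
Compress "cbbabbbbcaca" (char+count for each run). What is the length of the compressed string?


Input: cbbabbbbcaca
Runs:
  'c' x 1 => "c1"
  'b' x 2 => "b2"
  'a' x 1 => "a1"
  'b' x 4 => "b4"
  'c' x 1 => "c1"
  'a' x 1 => "a1"
  'c' x 1 => "c1"
  'a' x 1 => "a1"
Compressed: "c1b2a1b4c1a1c1a1"
Compressed length: 16

16


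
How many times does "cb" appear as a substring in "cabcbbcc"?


Searching for "cb" in "cabcbbcc"
Scanning each position:
  Position 0: "ca" => no
  Position 1: "ab" => no
  Position 2: "bc" => no
  Position 3: "cb" => MATCH
  Position 4: "bb" => no
  Position 5: "bc" => no
  Position 6: "cc" => no
Total occurrences: 1

1


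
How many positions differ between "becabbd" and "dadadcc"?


Comparing "becabbd" and "dadadcc" position by position:
  Position 0: 'b' vs 'd' => DIFFER
  Position 1: 'e' vs 'a' => DIFFER
  Position 2: 'c' vs 'd' => DIFFER
  Position 3: 'a' vs 'a' => same
  Position 4: 'b' vs 'd' => DIFFER
  Position 5: 'b' vs 'c' => DIFFER
  Position 6: 'd' vs 'c' => DIFFER
Positions that differ: 6

6


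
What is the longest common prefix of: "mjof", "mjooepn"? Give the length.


Words: mjof, mjooepn
  Position 0: all 'm' => match
  Position 1: all 'j' => match
  Position 2: all 'o' => match
  Position 3: ('f', 'o') => mismatch, stop
LCP = "mjo" (length 3)

3


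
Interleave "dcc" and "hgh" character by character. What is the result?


Interleaving "dcc" and "hgh":
  Position 0: 'd' from first, 'h' from second => "dh"
  Position 1: 'c' from first, 'g' from second => "cg"
  Position 2: 'c' from first, 'h' from second => "ch"
Result: dhcgch

dhcgch


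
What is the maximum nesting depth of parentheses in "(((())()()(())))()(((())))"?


Input: "(((())()()(())))()(((())))"
Tracking depth:
  Position 0 '(': depth becomes 1
  Position 1 '(': depth becomes 2
  Position 2 '(': depth becomes 3
  Position 3 '(': depth becomes 4
  Position 4 ')': depth becomes 3
  Position 5 ')': depth becomes 2
  Position 6 '(': depth becomes 3
  Position 7 ')': depth becomes 2
  Position 8 '(': depth becomes 3
  Position 9 ')': depth becomes 2
  Position 10 '(': depth becomes 3
  Position 11 '(': depth becomes 4
  Position 12 ')': depth becomes 3
  Position 13 ')': depth becomes 2
  Position 14 ')': depth becomes 1
  Position 15 ')': depth becomes 0
  Position 16 '(': depth becomes 1
  Position 17 ')': depth becomes 0
  Position 18 '(': depth becomes 1
  Position 19 '(': depth becomes 2
  Position 20 '(': depth becomes 3
  Position 21 '(': depth becomes 4
  Position 22 ')': depth becomes 3
  Position 23 ')': depth becomes 2
  Position 24 ')': depth becomes 1
  Position 25 ')': depth becomes 0
Maximum depth reached: 4

4


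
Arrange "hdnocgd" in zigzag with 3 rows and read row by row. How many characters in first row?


Zigzag "hdnocgd" into 3 rows:
Placing characters:
  'h' => row 0
  'd' => row 1
  'n' => row 2
  'o' => row 1
  'c' => row 0
  'g' => row 1
  'd' => row 2
Rows:
  Row 0: "hc"
  Row 1: "dog"
  Row 2: "nd"
First row length: 2

2


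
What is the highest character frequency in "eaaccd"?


Input: eaaccd
Character counts:
  'a': 2
  'c': 2
  'd': 1
  'e': 1
Maximum frequency: 2

2


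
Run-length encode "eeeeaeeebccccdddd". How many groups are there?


Input: eeeeaeeebccccdddd
Scanning for consecutive runs:
  Group 1: 'e' x 4 (positions 0-3)
  Group 2: 'a' x 1 (positions 4-4)
  Group 3: 'e' x 3 (positions 5-7)
  Group 4: 'b' x 1 (positions 8-8)
  Group 5: 'c' x 4 (positions 9-12)
  Group 6: 'd' x 4 (positions 13-16)
Total groups: 6

6


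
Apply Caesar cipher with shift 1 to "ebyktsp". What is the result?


Caesar cipher: shift "ebyktsp" by 1
  'e' (pos 4) + 1 = pos 5 = 'f'
  'b' (pos 1) + 1 = pos 2 = 'c'
  'y' (pos 24) + 1 = pos 25 = 'z'
  'k' (pos 10) + 1 = pos 11 = 'l'
  't' (pos 19) + 1 = pos 20 = 'u'
  's' (pos 18) + 1 = pos 19 = 't'
  'p' (pos 15) + 1 = pos 16 = 'q'
Result: fczlutq

fczlutq


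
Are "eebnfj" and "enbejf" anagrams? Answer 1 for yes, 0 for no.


Strings: "eebnfj", "enbejf"
Sorted first:  beefjn
Sorted second: beefjn
Sorted forms match => anagrams

1


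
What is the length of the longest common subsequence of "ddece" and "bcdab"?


LCS of "ddece" and "bcdab"
DP table:
           b    c    d    a    b
      0    0    0    0    0    0
  d   0    0    0    1    1    1
  d   0    0    0    1    1    1
  e   0    0    0    1    1    1
  c   0    0    1    1    1    1
  e   0    0    1    1    1    1
LCS length = dp[5][5] = 1

1


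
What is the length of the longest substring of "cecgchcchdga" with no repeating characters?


Input: "cecgchcchdga"
Sliding window (track last position of each char):
  Position 0 ('c'): window [0,0] length 1 -- new best
  Position 1 ('e'): window [0,1] length 2 -- new best
  Position 2 ('c'): repeat (last at 0), move window start to 1
  Position 2 ('c'): window [1,2] length 2
  Position 3 ('g'): window [1,3] length 3 -- new best
  Position 4 ('c'): repeat (last at 2), move window start to 3
  Position 4 ('c'): window [3,4] length 2
  Position 5 ('h'): window [3,5] length 3
  Position 6 ('c'): repeat (last at 4), move window start to 5
  Position 6 ('c'): window [5,6] length 2
  Position 7 ('c'): repeat (last at 6), move window start to 7
  Position 7 ('c'): window [7,7] length 1
  Position 8 ('h'): window [7,8] length 2
  Position 9 ('d'): window [7,9] length 3
  Position 10 ('g'): window [7,10] length 4 -- new best
  Position 11 ('a'): window [7,11] length 5 -- new best
Longest substring with no repeats: "chdga" with length 5

5


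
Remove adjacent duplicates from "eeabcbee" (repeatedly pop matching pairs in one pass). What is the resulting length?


Input: eeabcbee
Stack-based adjacent duplicate removal:
  Read 'e': push. Stack: e
  Read 'e': matches stack top 'e' => pop. Stack: (empty)
  Read 'a': push. Stack: a
  Read 'b': push. Stack: ab
  Read 'c': push. Stack: abc
  Read 'b': push. Stack: abcb
  Read 'e': push. Stack: abcbe
  Read 'e': matches stack top 'e' => pop. Stack: abcb
Final stack: "abcb" (length 4)

4


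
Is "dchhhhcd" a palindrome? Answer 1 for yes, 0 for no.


Input: dchhhhcd
Reversed: dchhhhcd
  Compare pos 0 ('d') with pos 7 ('d'): match
  Compare pos 1 ('c') with pos 6 ('c'): match
  Compare pos 2 ('h') with pos 5 ('h'): match
  Compare pos 3 ('h') with pos 4 ('h'): match
Result: palindrome

1


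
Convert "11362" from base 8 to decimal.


Input: "11362" in base 8
Positional expansion:
  Digit '1' (value 1) x 8^4 = 4096
  Digit '1' (value 1) x 8^3 = 512
  Digit '3' (value 3) x 8^2 = 192
  Digit '6' (value 6) x 8^1 = 48
  Digit '2' (value 2) x 8^0 = 2
Sum = 4850

4850


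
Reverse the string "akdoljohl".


Input: akdoljohl
Reading characters right to left:
  Position 8: 'l'
  Position 7: 'h'
  Position 6: 'o'
  Position 5: 'j'
  Position 4: 'l'
  Position 3: 'o'
  Position 2: 'd'
  Position 1: 'k'
  Position 0: 'a'
Reversed: lhojlodka

lhojlodka


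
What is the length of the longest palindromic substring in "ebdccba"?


Input: "ebdccba"
Checking substrings for palindromes:
  [3:5] "cc" (len 2) => palindrome
Longest palindromic substring: "cc" with length 2

2


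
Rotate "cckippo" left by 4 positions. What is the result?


Input: "cckippo", rotate left by 4
First 4 characters: "ccki"
Remaining characters: "ppo"
Concatenate remaining + first: "ppo" + "ccki" = "ppoccki"

ppoccki


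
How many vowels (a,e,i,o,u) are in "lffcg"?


Input: lffcg
Checking each character:
  'l' at position 0: consonant
  'f' at position 1: consonant
  'f' at position 2: consonant
  'c' at position 3: consonant
  'g' at position 4: consonant
Total vowels: 0

0


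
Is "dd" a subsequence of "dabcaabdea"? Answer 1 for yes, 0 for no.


Check if "dd" is a subsequence of "dabcaabdea"
Greedy scan:
  Position 0 ('d'): matches sub[0] = 'd'
  Position 1 ('a'): no match needed
  Position 2 ('b'): no match needed
  Position 3 ('c'): no match needed
  Position 4 ('a'): no match needed
  Position 5 ('a'): no match needed
  Position 6 ('b'): no match needed
  Position 7 ('d'): matches sub[1] = 'd'
  Position 8 ('e'): no match needed
  Position 9 ('a'): no match needed
All 2 characters matched => is a subsequence

1


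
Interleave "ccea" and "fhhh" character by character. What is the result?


Interleaving "ccea" and "fhhh":
  Position 0: 'c' from first, 'f' from second => "cf"
  Position 1: 'c' from first, 'h' from second => "ch"
  Position 2: 'e' from first, 'h' from second => "eh"
  Position 3: 'a' from first, 'h' from second => "ah"
Result: cfchehah

cfchehah


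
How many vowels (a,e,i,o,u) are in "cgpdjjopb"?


Input: cgpdjjopb
Checking each character:
  'c' at position 0: consonant
  'g' at position 1: consonant
  'p' at position 2: consonant
  'd' at position 3: consonant
  'j' at position 4: consonant
  'j' at position 5: consonant
  'o' at position 6: vowel (running total: 1)
  'p' at position 7: consonant
  'b' at position 8: consonant
Total vowels: 1

1


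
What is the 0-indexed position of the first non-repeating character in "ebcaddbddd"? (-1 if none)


Input: ebcaddbddd
Character frequencies:
  'a': 1
  'b': 2
  'c': 1
  'd': 5
  'e': 1
Scanning left to right for freq == 1:
  Position 0 ('e'): unique! => answer = 0

0


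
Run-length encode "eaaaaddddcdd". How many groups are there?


Input: eaaaaddddcdd
Scanning for consecutive runs:
  Group 1: 'e' x 1 (positions 0-0)
  Group 2: 'a' x 4 (positions 1-4)
  Group 3: 'd' x 4 (positions 5-8)
  Group 4: 'c' x 1 (positions 9-9)
  Group 5: 'd' x 2 (positions 10-11)
Total groups: 5

5


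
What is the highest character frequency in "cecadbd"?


Input: cecadbd
Character counts:
  'a': 1
  'b': 1
  'c': 2
  'd': 2
  'e': 1
Maximum frequency: 2

2


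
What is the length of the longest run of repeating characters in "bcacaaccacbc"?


Input: "bcacaaccacbc"
Scanning for longest run:
  Position 1 ('c'): new char, reset run to 1
  Position 2 ('a'): new char, reset run to 1
  Position 3 ('c'): new char, reset run to 1
  Position 4 ('a'): new char, reset run to 1
  Position 5 ('a'): continues run of 'a', length=2
  Position 6 ('c'): new char, reset run to 1
  Position 7 ('c'): continues run of 'c', length=2
  Position 8 ('a'): new char, reset run to 1
  Position 9 ('c'): new char, reset run to 1
  Position 10 ('b'): new char, reset run to 1
  Position 11 ('c'): new char, reset run to 1
Longest run: 'a' with length 2

2


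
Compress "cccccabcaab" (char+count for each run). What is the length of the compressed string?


Input: cccccabcaab
Runs:
  'c' x 5 => "c5"
  'a' x 1 => "a1"
  'b' x 1 => "b1"
  'c' x 1 => "c1"
  'a' x 2 => "a2"
  'b' x 1 => "b1"
Compressed: "c5a1b1c1a2b1"
Compressed length: 12

12


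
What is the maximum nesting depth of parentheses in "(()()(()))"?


Input: "(()()(()))"
Tracking depth:
  Position 0 '(': depth becomes 1
  Position 1 '(': depth becomes 2
  Position 2 ')': depth becomes 1
  Position 3 '(': depth becomes 2
  Position 4 ')': depth becomes 1
  Position 5 '(': depth becomes 2
  Position 6 '(': depth becomes 3
  Position 7 ')': depth becomes 2
  Position 8 ')': depth becomes 1
  Position 9 ')': depth becomes 0
Maximum depth reached: 3

3


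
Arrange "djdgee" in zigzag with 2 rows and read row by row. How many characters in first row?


Zigzag "djdgee" into 2 rows:
Placing characters:
  'd' => row 0
  'j' => row 1
  'd' => row 0
  'g' => row 1
  'e' => row 0
  'e' => row 1
Rows:
  Row 0: "dde"
  Row 1: "jge"
First row length: 3

3


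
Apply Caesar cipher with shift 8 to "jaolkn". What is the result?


Caesar cipher: shift "jaolkn" by 8
  'j' (pos 9) + 8 = pos 17 = 'r'
  'a' (pos 0) + 8 = pos 8 = 'i'
  'o' (pos 14) + 8 = pos 22 = 'w'
  'l' (pos 11) + 8 = pos 19 = 't'
  'k' (pos 10) + 8 = pos 18 = 's'
  'n' (pos 13) + 8 = pos 21 = 'v'
Result: riwtsv

riwtsv


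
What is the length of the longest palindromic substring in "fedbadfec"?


Input: "fedbadfec"
Checking substrings for palindromes:
  No multi-char palindromic substrings found
Longest palindromic substring: "f" with length 1

1


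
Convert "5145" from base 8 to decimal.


Input: "5145" in base 8
Positional expansion:
  Digit '5' (value 5) x 8^3 = 2560
  Digit '1' (value 1) x 8^2 = 64
  Digit '4' (value 4) x 8^1 = 32
  Digit '5' (value 5) x 8^0 = 5
Sum = 2661

2661


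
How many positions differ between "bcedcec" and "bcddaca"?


Comparing "bcedcec" and "bcddaca" position by position:
  Position 0: 'b' vs 'b' => same
  Position 1: 'c' vs 'c' => same
  Position 2: 'e' vs 'd' => DIFFER
  Position 3: 'd' vs 'd' => same
  Position 4: 'c' vs 'a' => DIFFER
  Position 5: 'e' vs 'c' => DIFFER
  Position 6: 'c' vs 'a' => DIFFER
Positions that differ: 4

4


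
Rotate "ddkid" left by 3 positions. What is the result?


Input: "ddkid", rotate left by 3
First 3 characters: "ddk"
Remaining characters: "id"
Concatenate remaining + first: "id" + "ddk" = "idddk"

idddk


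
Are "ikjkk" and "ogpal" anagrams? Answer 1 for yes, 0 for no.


Strings: "ikjkk", "ogpal"
Sorted first:  ijkkk
Sorted second: aglop
Differ at position 0: 'i' vs 'a' => not anagrams

0


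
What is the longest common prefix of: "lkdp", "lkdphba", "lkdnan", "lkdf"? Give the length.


Words: lkdp, lkdphba, lkdnan, lkdf
  Position 0: all 'l' => match
  Position 1: all 'k' => match
  Position 2: all 'd' => match
  Position 3: ('p', 'p', 'n', 'f') => mismatch, stop
LCP = "lkd" (length 3)

3


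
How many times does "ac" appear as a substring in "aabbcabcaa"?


Searching for "ac" in "aabbcabcaa"
Scanning each position:
  Position 0: "aa" => no
  Position 1: "ab" => no
  Position 2: "bb" => no
  Position 3: "bc" => no
  Position 4: "ca" => no
  Position 5: "ab" => no
  Position 6: "bc" => no
  Position 7: "ca" => no
  Position 8: "aa" => no
Total occurrences: 0

0


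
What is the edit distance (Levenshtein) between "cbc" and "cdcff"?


Computing edit distance: "cbc" -> "cdcff"
DP table:
           c    d    c    f    f
      0    1    2    3    4    5
  c   1    0    1    2    3    4
  b   2    1    1    2    3    4
  c   3    2    2    1    2    3
Edit distance = dp[3][5] = 3

3


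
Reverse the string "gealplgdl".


Input: gealplgdl
Reading characters right to left:
  Position 8: 'l'
  Position 7: 'd'
  Position 6: 'g'
  Position 5: 'l'
  Position 4: 'p'
  Position 3: 'l'
  Position 2: 'a'
  Position 1: 'e'
  Position 0: 'g'
Reversed: ldglplaeg

ldglplaeg


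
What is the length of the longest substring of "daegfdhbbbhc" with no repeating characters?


Input: "daegfdhbbbhc"
Sliding window (track last position of each char):
  Position 0 ('d'): window [0,0] length 1 -- new best
  Position 1 ('a'): window [0,1] length 2 -- new best
  Position 2 ('e'): window [0,2] length 3 -- new best
  Position 3 ('g'): window [0,3] length 4 -- new best
  Position 4 ('f'): window [0,4] length 5 -- new best
  Position 5 ('d'): repeat (last at 0), move window start to 1
  Position 5 ('d'): window [1,5] length 5
  Position 6 ('h'): window [1,6] length 6 -- new best
  Position 7 ('b'): window [1,7] length 7 -- new best
  Position 8 ('b'): repeat (last at 7), move window start to 8
  Position 8 ('b'): window [8,8] length 1
  Position 9 ('b'): repeat (last at 8), move window start to 9
  Position 9 ('b'): window [9,9] length 1
  Position 10 ('h'): window [9,10] length 2
  Position 11 ('c'): window [9,11] length 3
Longest substring with no repeats: "aegfdhb" with length 7

7


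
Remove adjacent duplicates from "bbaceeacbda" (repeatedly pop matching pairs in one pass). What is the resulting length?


Input: bbaceeacbda
Stack-based adjacent duplicate removal:
  Read 'b': push. Stack: b
  Read 'b': matches stack top 'b' => pop. Stack: (empty)
  Read 'a': push. Stack: a
  Read 'c': push. Stack: ac
  Read 'e': push. Stack: ace
  Read 'e': matches stack top 'e' => pop. Stack: ac
  Read 'a': push. Stack: aca
  Read 'c': push. Stack: acac
  Read 'b': push. Stack: acacb
  Read 'd': push. Stack: acacbd
  Read 'a': push. Stack: acacbda
Final stack: "acacbda" (length 7)

7


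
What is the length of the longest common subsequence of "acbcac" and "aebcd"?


LCS of "acbcac" and "aebcd"
DP table:
           a    e    b    c    d
      0    0    0    0    0    0
  a   0    1    1    1    1    1
  c   0    1    1    1    2    2
  b   0    1    1    2    2    2
  c   0    1    1    2    3    3
  a   0    1    1    2    3    3
  c   0    1    1    2    3    3
LCS length = dp[6][5] = 3

3


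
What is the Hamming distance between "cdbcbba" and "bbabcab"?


Comparing "cdbcbba" and "bbabcab" position by position:
  Position 0: 'c' vs 'b' => differ
  Position 1: 'd' vs 'b' => differ
  Position 2: 'b' vs 'a' => differ
  Position 3: 'c' vs 'b' => differ
  Position 4: 'b' vs 'c' => differ
  Position 5: 'b' vs 'a' => differ
  Position 6: 'a' vs 'b' => differ
Total differences (Hamming distance): 7

7


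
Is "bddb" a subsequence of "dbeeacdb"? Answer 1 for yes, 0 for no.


Check if "bddb" is a subsequence of "dbeeacdb"
Greedy scan:
  Position 0 ('d'): no match needed
  Position 1 ('b'): matches sub[0] = 'b'
  Position 2 ('e'): no match needed
  Position 3 ('e'): no match needed
  Position 4 ('a'): no match needed
  Position 5 ('c'): no match needed
  Position 6 ('d'): matches sub[1] = 'd'
  Position 7 ('b'): no match needed
Only matched 2/4 characters => not a subsequence

0


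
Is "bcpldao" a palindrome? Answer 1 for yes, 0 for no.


Input: bcpldao
Reversed: oadlpcb
  Compare pos 0 ('b') with pos 6 ('o'): MISMATCH
  Compare pos 1 ('c') with pos 5 ('a'): MISMATCH
  Compare pos 2 ('p') with pos 4 ('d'): MISMATCH
Result: not a palindrome

0


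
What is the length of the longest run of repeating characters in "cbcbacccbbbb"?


Input: "cbcbacccbbbb"
Scanning for longest run:
  Position 1 ('b'): new char, reset run to 1
  Position 2 ('c'): new char, reset run to 1
  Position 3 ('b'): new char, reset run to 1
  Position 4 ('a'): new char, reset run to 1
  Position 5 ('c'): new char, reset run to 1
  Position 6 ('c'): continues run of 'c', length=2
  Position 7 ('c'): continues run of 'c', length=3
  Position 8 ('b'): new char, reset run to 1
  Position 9 ('b'): continues run of 'b', length=2
  Position 10 ('b'): continues run of 'b', length=3
  Position 11 ('b'): continues run of 'b', length=4
Longest run: 'b' with length 4

4


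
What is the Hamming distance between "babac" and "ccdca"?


Comparing "babac" and "ccdca" position by position:
  Position 0: 'b' vs 'c' => differ
  Position 1: 'a' vs 'c' => differ
  Position 2: 'b' vs 'd' => differ
  Position 3: 'a' vs 'c' => differ
  Position 4: 'c' vs 'a' => differ
Total differences (Hamming distance): 5

5


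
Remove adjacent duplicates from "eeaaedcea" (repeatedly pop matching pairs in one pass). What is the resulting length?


Input: eeaaedcea
Stack-based adjacent duplicate removal:
  Read 'e': push. Stack: e
  Read 'e': matches stack top 'e' => pop. Stack: (empty)
  Read 'a': push. Stack: a
  Read 'a': matches stack top 'a' => pop. Stack: (empty)
  Read 'e': push. Stack: e
  Read 'd': push. Stack: ed
  Read 'c': push. Stack: edc
  Read 'e': push. Stack: edce
  Read 'a': push. Stack: edcea
Final stack: "edcea" (length 5)

5


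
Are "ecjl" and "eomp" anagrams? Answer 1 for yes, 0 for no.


Strings: "ecjl", "eomp"
Sorted first:  cejl
Sorted second: emop
Differ at position 0: 'c' vs 'e' => not anagrams

0


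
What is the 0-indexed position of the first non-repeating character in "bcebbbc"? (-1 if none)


Input: bcebbbc
Character frequencies:
  'b': 4
  'c': 2
  'e': 1
Scanning left to right for freq == 1:
  Position 0 ('b'): freq=4, skip
  Position 1 ('c'): freq=2, skip
  Position 2 ('e'): unique! => answer = 2

2


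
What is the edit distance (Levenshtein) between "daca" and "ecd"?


Computing edit distance: "daca" -> "ecd"
DP table:
           e    c    d
      0    1    2    3
  d   1    1    2    2
  a   2    2    2    3
  c   3    3    2    3
  a   4    4    3    3
Edit distance = dp[4][3] = 3

3


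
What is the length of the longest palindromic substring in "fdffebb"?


Input: "fdffebb"
Checking substrings for palindromes:
  [0:3] "fdf" (len 3) => palindrome
  [2:4] "ff" (len 2) => palindrome
  [5:7] "bb" (len 2) => palindrome
Longest palindromic substring: "fdf" with length 3

3


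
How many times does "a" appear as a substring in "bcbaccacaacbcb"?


Searching for "a" in "bcbaccacaacbcb"
Scanning each position:
  Position 0: "b" => no
  Position 1: "c" => no
  Position 2: "b" => no
  Position 3: "a" => MATCH
  Position 4: "c" => no
  Position 5: "c" => no
  Position 6: "a" => MATCH
  Position 7: "c" => no
  Position 8: "a" => MATCH
  Position 9: "a" => MATCH
  Position 10: "c" => no
  Position 11: "b" => no
  Position 12: "c" => no
  Position 13: "b" => no
Total occurrences: 4

4


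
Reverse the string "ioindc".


Input: ioindc
Reading characters right to left:
  Position 5: 'c'
  Position 4: 'd'
  Position 3: 'n'
  Position 2: 'i'
  Position 1: 'o'
  Position 0: 'i'
Reversed: cdnioi

cdnioi


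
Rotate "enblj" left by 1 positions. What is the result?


Input: "enblj", rotate left by 1
First 1 characters: "e"
Remaining characters: "nblj"
Concatenate remaining + first: "nblj" + "e" = "nblje"

nblje


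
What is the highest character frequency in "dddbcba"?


Input: dddbcba
Character counts:
  'a': 1
  'b': 2
  'c': 1
  'd': 3
Maximum frequency: 3

3


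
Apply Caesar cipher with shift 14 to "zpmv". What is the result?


Caesar cipher: shift "zpmv" by 14
  'z' (pos 25) + 14 = pos 13 = 'n'
  'p' (pos 15) + 14 = pos 3 = 'd'
  'm' (pos 12) + 14 = pos 0 = 'a'
  'v' (pos 21) + 14 = pos 9 = 'j'
Result: ndaj

ndaj


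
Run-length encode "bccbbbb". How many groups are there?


Input: bccbbbb
Scanning for consecutive runs:
  Group 1: 'b' x 1 (positions 0-0)
  Group 2: 'c' x 2 (positions 1-2)
  Group 3: 'b' x 4 (positions 3-6)
Total groups: 3

3


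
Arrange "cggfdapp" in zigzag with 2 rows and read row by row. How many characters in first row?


Zigzag "cggfdapp" into 2 rows:
Placing characters:
  'c' => row 0
  'g' => row 1
  'g' => row 0
  'f' => row 1
  'd' => row 0
  'a' => row 1
  'p' => row 0
  'p' => row 1
Rows:
  Row 0: "cgdp"
  Row 1: "gfap"
First row length: 4

4


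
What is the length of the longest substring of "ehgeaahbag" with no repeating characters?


Input: "ehgeaahbag"
Sliding window (track last position of each char):
  Position 0 ('e'): window [0,0] length 1 -- new best
  Position 1 ('h'): window [0,1] length 2 -- new best
  Position 2 ('g'): window [0,2] length 3 -- new best
  Position 3 ('e'): repeat (last at 0), move window start to 1
  Position 3 ('e'): window [1,3] length 3
  Position 4 ('a'): window [1,4] length 4 -- new best
  Position 5 ('a'): repeat (last at 4), move window start to 5
  Position 5 ('a'): window [5,5] length 1
  Position 6 ('h'): window [5,6] length 2
  Position 7 ('b'): window [5,7] length 3
  Position 8 ('a'): repeat (last at 5), move window start to 6
  Position 8 ('a'): window [6,8] length 3
  Position 9 ('g'): window [6,9] length 4
Longest substring with no repeats: "hgea" with length 4

4


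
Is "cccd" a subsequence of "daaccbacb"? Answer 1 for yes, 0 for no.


Check if "cccd" is a subsequence of "daaccbacb"
Greedy scan:
  Position 0 ('d'): no match needed
  Position 1 ('a'): no match needed
  Position 2 ('a'): no match needed
  Position 3 ('c'): matches sub[0] = 'c'
  Position 4 ('c'): matches sub[1] = 'c'
  Position 5 ('b'): no match needed
  Position 6 ('a'): no match needed
  Position 7 ('c'): matches sub[2] = 'c'
  Position 8 ('b'): no match needed
Only matched 3/4 characters => not a subsequence

0


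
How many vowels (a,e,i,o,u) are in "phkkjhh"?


Input: phkkjhh
Checking each character:
  'p' at position 0: consonant
  'h' at position 1: consonant
  'k' at position 2: consonant
  'k' at position 3: consonant
  'j' at position 4: consonant
  'h' at position 5: consonant
  'h' at position 6: consonant
Total vowels: 0

0


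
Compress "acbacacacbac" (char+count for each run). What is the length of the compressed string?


Input: acbacacacbac
Runs:
  'a' x 1 => "a1"
  'c' x 1 => "c1"
  'b' x 1 => "b1"
  'a' x 1 => "a1"
  'c' x 1 => "c1"
  'a' x 1 => "a1"
  'c' x 1 => "c1"
  'a' x 1 => "a1"
  'c' x 1 => "c1"
  'b' x 1 => "b1"
  'a' x 1 => "a1"
  'c' x 1 => "c1"
Compressed: "a1c1b1a1c1a1c1a1c1b1a1c1"
Compressed length: 24

24


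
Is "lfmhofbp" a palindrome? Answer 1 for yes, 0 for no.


Input: lfmhofbp
Reversed: pbfohmfl
  Compare pos 0 ('l') with pos 7 ('p'): MISMATCH
  Compare pos 1 ('f') with pos 6 ('b'): MISMATCH
  Compare pos 2 ('m') with pos 5 ('f'): MISMATCH
  Compare pos 3 ('h') with pos 4 ('o'): MISMATCH
Result: not a palindrome

0


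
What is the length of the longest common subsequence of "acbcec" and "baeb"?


LCS of "acbcec" and "baeb"
DP table:
           b    a    e    b
      0    0    0    0    0
  a   0    0    1    1    1
  c   0    0    1    1    1
  b   0    1    1    1    2
  c   0    1    1    1    2
  e   0    1    1    2    2
  c   0    1    1    2    2
LCS length = dp[6][4] = 2

2


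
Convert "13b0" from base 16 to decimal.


Input: "13b0" in base 16
Positional expansion:
  Digit '1' (value 1) x 16^3 = 4096
  Digit '3' (value 3) x 16^2 = 768
  Digit 'b' (value 11) x 16^1 = 176
  Digit '0' (value 0) x 16^0 = 0
Sum = 5040

5040


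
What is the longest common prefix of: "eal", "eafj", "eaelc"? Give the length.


Words: eal, eafj, eaelc
  Position 0: all 'e' => match
  Position 1: all 'a' => match
  Position 2: ('l', 'f', 'e') => mismatch, stop
LCP = "ea" (length 2)

2


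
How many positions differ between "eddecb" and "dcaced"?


Comparing "eddecb" and "dcaced" position by position:
  Position 0: 'e' vs 'd' => DIFFER
  Position 1: 'd' vs 'c' => DIFFER
  Position 2: 'd' vs 'a' => DIFFER
  Position 3: 'e' vs 'c' => DIFFER
  Position 4: 'c' vs 'e' => DIFFER
  Position 5: 'b' vs 'd' => DIFFER
Positions that differ: 6

6


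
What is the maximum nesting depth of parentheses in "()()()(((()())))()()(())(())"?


Input: "()()()(((()())))()()(())(())"
Tracking depth:
  Position 0 '(': depth becomes 1
  Position 1 ')': depth becomes 0
  Position 2 '(': depth becomes 1
  Position 3 ')': depth becomes 0
  Position 4 '(': depth becomes 1
  Position 5 ')': depth becomes 0
  Position 6 '(': depth becomes 1
  Position 7 '(': depth becomes 2
  Position 8 '(': depth becomes 3
  Position 9 '(': depth becomes 4
  Position 10 ')': depth becomes 3
  Position 11 '(': depth becomes 4
  Position 12 ')': depth becomes 3
  Position 13 ')': depth becomes 2
  Position 14 ')': depth becomes 1
  Position 15 ')': depth becomes 0
  Position 16 '(': depth becomes 1
  Position 17 ')': depth becomes 0
  Position 18 '(': depth becomes 1
  Position 19 ')': depth becomes 0
  Position 20 '(': depth becomes 1
  Position 21 '(': depth becomes 2
  Position 22 ')': depth becomes 1
  Position 23 ')': depth becomes 0
  Position 24 '(': depth becomes 1
  Position 25 '(': depth becomes 2
  Position 26 ')': depth becomes 1
  Position 27 ')': depth becomes 0
Maximum depth reached: 4

4


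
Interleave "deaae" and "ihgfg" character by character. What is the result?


Interleaving "deaae" and "ihgfg":
  Position 0: 'd' from first, 'i' from second => "di"
  Position 1: 'e' from first, 'h' from second => "eh"
  Position 2: 'a' from first, 'g' from second => "ag"
  Position 3: 'a' from first, 'f' from second => "af"
  Position 4: 'e' from first, 'g' from second => "eg"
Result: diehagafeg

diehagafeg


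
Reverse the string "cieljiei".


Input: cieljiei
Reading characters right to left:
  Position 7: 'i'
  Position 6: 'e'
  Position 5: 'i'
  Position 4: 'j'
  Position 3: 'l'
  Position 2: 'e'
  Position 1: 'i'
  Position 0: 'c'
Reversed: ieijleic

ieijleic


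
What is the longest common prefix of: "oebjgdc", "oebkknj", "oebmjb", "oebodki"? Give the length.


Words: oebjgdc, oebkknj, oebmjb, oebodki
  Position 0: all 'o' => match
  Position 1: all 'e' => match
  Position 2: all 'b' => match
  Position 3: ('j', 'k', 'm', 'o') => mismatch, stop
LCP = "oeb" (length 3)

3


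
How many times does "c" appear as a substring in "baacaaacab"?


Searching for "c" in "baacaaacab"
Scanning each position:
  Position 0: "b" => no
  Position 1: "a" => no
  Position 2: "a" => no
  Position 3: "c" => MATCH
  Position 4: "a" => no
  Position 5: "a" => no
  Position 6: "a" => no
  Position 7: "c" => MATCH
  Position 8: "a" => no
  Position 9: "b" => no
Total occurrences: 2

2


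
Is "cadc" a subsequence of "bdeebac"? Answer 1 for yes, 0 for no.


Check if "cadc" is a subsequence of "bdeebac"
Greedy scan:
  Position 0 ('b'): no match needed
  Position 1 ('d'): no match needed
  Position 2 ('e'): no match needed
  Position 3 ('e'): no match needed
  Position 4 ('b'): no match needed
  Position 5 ('a'): no match needed
  Position 6 ('c'): matches sub[0] = 'c'
Only matched 1/4 characters => not a subsequence

0


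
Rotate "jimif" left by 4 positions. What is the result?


Input: "jimif", rotate left by 4
First 4 characters: "jimi"
Remaining characters: "f"
Concatenate remaining + first: "f" + "jimi" = "fjimi"

fjimi


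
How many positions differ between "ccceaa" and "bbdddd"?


Comparing "ccceaa" and "bbdddd" position by position:
  Position 0: 'c' vs 'b' => DIFFER
  Position 1: 'c' vs 'b' => DIFFER
  Position 2: 'c' vs 'd' => DIFFER
  Position 3: 'e' vs 'd' => DIFFER
  Position 4: 'a' vs 'd' => DIFFER
  Position 5: 'a' vs 'd' => DIFFER
Positions that differ: 6

6


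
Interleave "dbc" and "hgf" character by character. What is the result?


Interleaving "dbc" and "hgf":
  Position 0: 'd' from first, 'h' from second => "dh"
  Position 1: 'b' from first, 'g' from second => "bg"
  Position 2: 'c' from first, 'f' from second => "cf"
Result: dhbgcf

dhbgcf


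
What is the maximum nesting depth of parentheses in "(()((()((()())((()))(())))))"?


Input: "(()((()((()())((()))(())))))"
Tracking depth:
  Position 0 '(': depth becomes 1
  Position 1 '(': depth becomes 2
  Position 2 ')': depth becomes 1
  Position 3 '(': depth becomes 2
  Position 4 '(': depth becomes 3
  Position 5 '(': depth becomes 4
  Position 6 ')': depth becomes 3
  Position 7 '(': depth becomes 4
  Position 8 '(': depth becomes 5
  Position 9 '(': depth becomes 6
  Position 10 ')': depth becomes 5
  Position 11 '(': depth becomes 6
  Position 12 ')': depth becomes 5
  Position 13 ')': depth becomes 4
  Position 14 '(': depth becomes 5
  Position 15 '(': depth becomes 6
  Position 16 '(': depth becomes 7
  Position 17 ')': depth becomes 6
  Position 18 ')': depth becomes 5
  Position 19 ')': depth becomes 4
  Position 20 '(': depth becomes 5
  Position 21 '(': depth becomes 6
  Position 22 ')': depth becomes 5
  Position 23 ')': depth becomes 4
  Position 24 ')': depth becomes 3
  Position 25 ')': depth becomes 2
  Position 26 ')': depth becomes 1
  Position 27 ')': depth becomes 0
Maximum depth reached: 7

7


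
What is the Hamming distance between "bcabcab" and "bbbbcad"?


Comparing "bcabcab" and "bbbbcad" position by position:
  Position 0: 'b' vs 'b' => same
  Position 1: 'c' vs 'b' => differ
  Position 2: 'a' vs 'b' => differ
  Position 3: 'b' vs 'b' => same
  Position 4: 'c' vs 'c' => same
  Position 5: 'a' vs 'a' => same
  Position 6: 'b' vs 'd' => differ
Total differences (Hamming distance): 3

3


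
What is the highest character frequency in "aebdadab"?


Input: aebdadab
Character counts:
  'a': 3
  'b': 2
  'd': 2
  'e': 1
Maximum frequency: 3

3


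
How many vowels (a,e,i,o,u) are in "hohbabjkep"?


Input: hohbabjkep
Checking each character:
  'h' at position 0: consonant
  'o' at position 1: vowel (running total: 1)
  'h' at position 2: consonant
  'b' at position 3: consonant
  'a' at position 4: vowel (running total: 2)
  'b' at position 5: consonant
  'j' at position 6: consonant
  'k' at position 7: consonant
  'e' at position 8: vowel (running total: 3)
  'p' at position 9: consonant
Total vowels: 3

3


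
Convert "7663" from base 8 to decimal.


Input: "7663" in base 8
Positional expansion:
  Digit '7' (value 7) x 8^3 = 3584
  Digit '6' (value 6) x 8^2 = 384
  Digit '6' (value 6) x 8^1 = 48
  Digit '3' (value 3) x 8^0 = 3
Sum = 4019

4019


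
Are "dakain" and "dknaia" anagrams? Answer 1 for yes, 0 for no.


Strings: "dakain", "dknaia"
Sorted first:  aadikn
Sorted second: aadikn
Sorted forms match => anagrams

1


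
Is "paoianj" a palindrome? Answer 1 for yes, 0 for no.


Input: paoianj
Reversed: jnaioap
  Compare pos 0 ('p') with pos 6 ('j'): MISMATCH
  Compare pos 1 ('a') with pos 5 ('n'): MISMATCH
  Compare pos 2 ('o') with pos 4 ('a'): MISMATCH
Result: not a palindrome

0


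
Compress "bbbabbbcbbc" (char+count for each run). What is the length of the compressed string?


Input: bbbabbbcbbc
Runs:
  'b' x 3 => "b3"
  'a' x 1 => "a1"
  'b' x 3 => "b3"
  'c' x 1 => "c1"
  'b' x 2 => "b2"
  'c' x 1 => "c1"
Compressed: "b3a1b3c1b2c1"
Compressed length: 12

12


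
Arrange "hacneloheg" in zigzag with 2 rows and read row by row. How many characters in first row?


Zigzag "hacneloheg" into 2 rows:
Placing characters:
  'h' => row 0
  'a' => row 1
  'c' => row 0
  'n' => row 1
  'e' => row 0
  'l' => row 1
  'o' => row 0
  'h' => row 1
  'e' => row 0
  'g' => row 1
Rows:
  Row 0: "hceoe"
  Row 1: "anlhg"
First row length: 5

5


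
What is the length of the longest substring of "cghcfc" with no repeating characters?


Input: "cghcfc"
Sliding window (track last position of each char):
  Position 0 ('c'): window [0,0] length 1 -- new best
  Position 1 ('g'): window [0,1] length 2 -- new best
  Position 2 ('h'): window [0,2] length 3 -- new best
  Position 3 ('c'): repeat (last at 0), move window start to 1
  Position 3 ('c'): window [1,3] length 3
  Position 4 ('f'): window [1,4] length 4 -- new best
  Position 5 ('c'): repeat (last at 3), move window start to 4
  Position 5 ('c'): window [4,5] length 2
Longest substring with no repeats: "ghcf" with length 4

4


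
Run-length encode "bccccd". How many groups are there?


Input: bccccd
Scanning for consecutive runs:
  Group 1: 'b' x 1 (positions 0-0)
  Group 2: 'c' x 4 (positions 1-4)
  Group 3: 'd' x 1 (positions 5-5)
Total groups: 3

3


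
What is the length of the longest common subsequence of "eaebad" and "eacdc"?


LCS of "eaebad" and "eacdc"
DP table:
           e    a    c    d    c
      0    0    0    0    0    0
  e   0    1    1    1    1    1
  a   0    1    2    2    2    2
  e   0    1    2    2    2    2
  b   0    1    2    2    2    2
  a   0    1    2    2    2    2
  d   0    1    2    2    3    3
LCS length = dp[6][5] = 3

3


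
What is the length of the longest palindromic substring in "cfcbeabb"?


Input: "cfcbeabb"
Checking substrings for palindromes:
  [0:3] "cfc" (len 3) => palindrome
  [6:8] "bb" (len 2) => palindrome
Longest palindromic substring: "cfc" with length 3

3


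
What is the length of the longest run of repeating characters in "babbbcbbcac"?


Input: "babbbcbbcac"
Scanning for longest run:
  Position 1 ('a'): new char, reset run to 1
  Position 2 ('b'): new char, reset run to 1
  Position 3 ('b'): continues run of 'b', length=2
  Position 4 ('b'): continues run of 'b', length=3
  Position 5 ('c'): new char, reset run to 1
  Position 6 ('b'): new char, reset run to 1
  Position 7 ('b'): continues run of 'b', length=2
  Position 8 ('c'): new char, reset run to 1
  Position 9 ('a'): new char, reset run to 1
  Position 10 ('c'): new char, reset run to 1
Longest run: 'b' with length 3

3


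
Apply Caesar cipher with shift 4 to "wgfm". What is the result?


Caesar cipher: shift "wgfm" by 4
  'w' (pos 22) + 4 = pos 0 = 'a'
  'g' (pos 6) + 4 = pos 10 = 'k'
  'f' (pos 5) + 4 = pos 9 = 'j'
  'm' (pos 12) + 4 = pos 16 = 'q'
Result: akjq

akjq


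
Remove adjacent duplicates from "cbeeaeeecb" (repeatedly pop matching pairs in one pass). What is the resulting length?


Input: cbeeaeeecb
Stack-based adjacent duplicate removal:
  Read 'c': push. Stack: c
  Read 'b': push. Stack: cb
  Read 'e': push. Stack: cbe
  Read 'e': matches stack top 'e' => pop. Stack: cb
  Read 'a': push. Stack: cba
  Read 'e': push. Stack: cbae
  Read 'e': matches stack top 'e' => pop. Stack: cba
  Read 'e': push. Stack: cbae
  Read 'c': push. Stack: cbaec
  Read 'b': push. Stack: cbaecb
Final stack: "cbaecb" (length 6)

6


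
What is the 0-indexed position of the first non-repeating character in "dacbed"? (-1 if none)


Input: dacbed
Character frequencies:
  'a': 1
  'b': 1
  'c': 1
  'd': 2
  'e': 1
Scanning left to right for freq == 1:
  Position 0 ('d'): freq=2, skip
  Position 1 ('a'): unique! => answer = 1

1
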